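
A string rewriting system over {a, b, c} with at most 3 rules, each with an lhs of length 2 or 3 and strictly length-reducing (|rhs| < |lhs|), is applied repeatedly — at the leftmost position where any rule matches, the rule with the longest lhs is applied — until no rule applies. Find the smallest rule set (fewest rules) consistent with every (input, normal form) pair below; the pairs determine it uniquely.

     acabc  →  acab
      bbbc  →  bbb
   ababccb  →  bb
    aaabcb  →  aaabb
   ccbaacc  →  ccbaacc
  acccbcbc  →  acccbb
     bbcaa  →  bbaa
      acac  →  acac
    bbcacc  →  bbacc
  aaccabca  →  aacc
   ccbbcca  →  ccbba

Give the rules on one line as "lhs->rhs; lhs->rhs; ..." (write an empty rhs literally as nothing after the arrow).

aba->; bc->b

  | acabc => acab
  | bbbc => bbb
  | ababccb => bccb => bcb => bb
  | aaabcb => aaabb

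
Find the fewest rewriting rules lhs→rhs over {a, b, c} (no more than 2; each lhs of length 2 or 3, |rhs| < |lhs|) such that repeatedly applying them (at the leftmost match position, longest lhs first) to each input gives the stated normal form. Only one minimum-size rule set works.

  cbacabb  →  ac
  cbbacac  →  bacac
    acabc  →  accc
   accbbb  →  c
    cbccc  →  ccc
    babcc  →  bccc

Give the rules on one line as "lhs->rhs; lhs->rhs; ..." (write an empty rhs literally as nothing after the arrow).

ab->c; cb->

  | cbacabb => acabb => accb => ac
  | cbbacac => bacac
  | acabc => accc
  | accbbb => acbb => ab => c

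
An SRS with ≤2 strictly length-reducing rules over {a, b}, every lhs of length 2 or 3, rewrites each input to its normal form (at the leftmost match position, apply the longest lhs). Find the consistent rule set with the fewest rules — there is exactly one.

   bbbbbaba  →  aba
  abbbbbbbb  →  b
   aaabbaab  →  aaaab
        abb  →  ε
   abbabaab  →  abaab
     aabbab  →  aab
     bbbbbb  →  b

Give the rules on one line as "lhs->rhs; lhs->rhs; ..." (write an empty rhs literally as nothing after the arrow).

  | bbbbbaba => abbaba => aba
  | abbbbbbbb => bbbbbb => abbb => b
  | aaabbaab => aaaab
  | abb => ε

abb->; bbb->a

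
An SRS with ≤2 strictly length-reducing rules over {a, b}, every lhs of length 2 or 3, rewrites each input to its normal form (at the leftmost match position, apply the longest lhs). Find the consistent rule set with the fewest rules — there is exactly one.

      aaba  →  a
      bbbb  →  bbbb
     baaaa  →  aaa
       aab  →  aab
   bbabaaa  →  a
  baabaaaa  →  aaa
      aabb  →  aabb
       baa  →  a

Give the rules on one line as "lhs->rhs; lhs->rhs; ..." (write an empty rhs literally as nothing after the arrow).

  | aaba => a
  | bbbb
  | baaaa => aaa
  | aab

aba->; ba->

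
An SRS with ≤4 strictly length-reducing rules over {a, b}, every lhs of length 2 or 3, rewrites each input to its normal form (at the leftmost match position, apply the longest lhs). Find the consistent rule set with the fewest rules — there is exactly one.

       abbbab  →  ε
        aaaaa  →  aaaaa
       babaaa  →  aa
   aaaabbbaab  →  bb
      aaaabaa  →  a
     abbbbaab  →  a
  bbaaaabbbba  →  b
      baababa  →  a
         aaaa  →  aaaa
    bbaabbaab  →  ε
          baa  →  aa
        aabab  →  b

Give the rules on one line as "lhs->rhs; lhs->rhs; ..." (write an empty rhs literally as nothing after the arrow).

ab->; aba->b; ba->a

  | abbbab => bbab => bab => ab => ε
  | aaaaa
  | babaaa => abaaa => baa => aa
  | aaaabbbaab => aaabbaab => aabaab => abab => bb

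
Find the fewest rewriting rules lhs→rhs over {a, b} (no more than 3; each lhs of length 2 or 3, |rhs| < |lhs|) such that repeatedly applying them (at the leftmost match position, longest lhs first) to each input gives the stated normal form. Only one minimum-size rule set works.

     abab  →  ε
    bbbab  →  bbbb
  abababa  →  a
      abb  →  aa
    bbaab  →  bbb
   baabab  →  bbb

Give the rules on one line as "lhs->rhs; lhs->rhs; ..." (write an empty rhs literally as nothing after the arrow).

  | abab => ab => ε
  | bbbab => bbbb
  | abababa => ababa => aba => a
  | abb => aa

ab->; abb->aa; ba->b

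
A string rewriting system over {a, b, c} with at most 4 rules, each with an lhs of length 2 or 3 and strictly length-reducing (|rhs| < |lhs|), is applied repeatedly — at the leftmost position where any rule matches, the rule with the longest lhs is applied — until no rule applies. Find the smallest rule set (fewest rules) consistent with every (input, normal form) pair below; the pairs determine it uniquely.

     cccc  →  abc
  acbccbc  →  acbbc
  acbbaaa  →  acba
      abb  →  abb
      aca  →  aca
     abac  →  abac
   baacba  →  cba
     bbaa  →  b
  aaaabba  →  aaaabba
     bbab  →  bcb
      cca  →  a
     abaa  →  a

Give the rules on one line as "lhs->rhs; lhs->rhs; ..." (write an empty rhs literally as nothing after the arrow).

baa->; bab->cb; cc->; ccc->ab

  | cccc => abc
  | acbccbc => acbbc
  | acbbaaa => acba
  | abb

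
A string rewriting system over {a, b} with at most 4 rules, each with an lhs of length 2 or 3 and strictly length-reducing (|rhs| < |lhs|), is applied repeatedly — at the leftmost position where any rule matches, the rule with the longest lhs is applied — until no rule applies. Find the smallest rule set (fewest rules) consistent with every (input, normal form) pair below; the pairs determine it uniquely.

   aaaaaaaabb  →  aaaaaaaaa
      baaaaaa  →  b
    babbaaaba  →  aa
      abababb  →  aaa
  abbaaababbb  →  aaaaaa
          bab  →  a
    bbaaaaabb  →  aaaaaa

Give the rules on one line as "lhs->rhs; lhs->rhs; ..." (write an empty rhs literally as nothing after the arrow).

  | aaaaaaaabb => aaaaaaaaa
  | baaaaaa => baaaaa => baaaa => baaa => baa => ba => b
  | babbaaaba => bbbaaaba => abaaaba => abaaba => ababa => abba => aa
  | abababb => abbabb => aabb => aaa

ba->b; bb->a; bba->a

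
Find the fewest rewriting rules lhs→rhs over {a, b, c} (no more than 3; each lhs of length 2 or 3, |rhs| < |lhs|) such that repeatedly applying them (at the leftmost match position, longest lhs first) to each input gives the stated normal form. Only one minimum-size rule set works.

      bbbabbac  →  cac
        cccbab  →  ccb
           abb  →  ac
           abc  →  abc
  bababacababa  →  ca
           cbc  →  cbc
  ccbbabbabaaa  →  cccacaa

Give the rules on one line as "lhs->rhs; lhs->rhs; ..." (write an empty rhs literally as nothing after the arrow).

aba->; bb->c; cba->

  | bbbabbac => cbabbac => bbac => cac
  | cccbab => ccb
  | abb => ac
  | abc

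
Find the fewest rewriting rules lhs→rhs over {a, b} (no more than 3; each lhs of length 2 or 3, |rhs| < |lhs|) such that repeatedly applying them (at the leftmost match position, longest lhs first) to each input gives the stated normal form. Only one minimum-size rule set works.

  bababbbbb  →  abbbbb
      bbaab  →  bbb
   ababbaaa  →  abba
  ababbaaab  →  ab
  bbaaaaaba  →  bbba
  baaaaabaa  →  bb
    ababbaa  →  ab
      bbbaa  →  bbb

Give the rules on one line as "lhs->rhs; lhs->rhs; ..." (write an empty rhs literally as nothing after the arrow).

  | bababbbbb => abbbbb
  | bbaab => bbb
  | ababbaaa => abaaa => abba
  | ababbaaab => abaaab => abbab => ab

aa->; aaa->ba; bab->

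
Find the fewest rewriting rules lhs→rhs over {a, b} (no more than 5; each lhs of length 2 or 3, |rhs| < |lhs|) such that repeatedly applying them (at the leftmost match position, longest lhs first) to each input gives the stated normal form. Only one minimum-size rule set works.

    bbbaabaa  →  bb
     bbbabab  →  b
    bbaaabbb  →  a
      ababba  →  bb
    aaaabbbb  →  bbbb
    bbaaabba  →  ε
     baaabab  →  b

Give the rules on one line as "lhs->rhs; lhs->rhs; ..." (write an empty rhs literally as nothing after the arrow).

aa->; ab->a; ba->b; bab->a

  | bbbaabaa => bbbabaa => bbaaa => bbaa => bba => bb
  | bbbabab => bbaab => bbab => ba => b
  | bbaaabbb => bbaabbb => bbabbb => babb => ab => a
  | ababba => aabba => bba => bb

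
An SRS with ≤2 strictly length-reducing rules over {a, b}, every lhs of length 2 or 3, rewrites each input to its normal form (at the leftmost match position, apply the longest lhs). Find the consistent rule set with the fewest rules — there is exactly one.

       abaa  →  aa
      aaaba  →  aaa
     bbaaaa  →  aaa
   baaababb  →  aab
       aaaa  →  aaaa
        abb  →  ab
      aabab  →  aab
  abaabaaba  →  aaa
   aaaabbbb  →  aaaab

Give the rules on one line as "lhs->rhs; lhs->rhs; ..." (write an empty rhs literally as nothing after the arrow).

  | abaa => aa
  | aaaba => aaa
  | bbaaaa => baaaa => aaa
  | baaababb => aababb => aabb => aab

ba->; bb->b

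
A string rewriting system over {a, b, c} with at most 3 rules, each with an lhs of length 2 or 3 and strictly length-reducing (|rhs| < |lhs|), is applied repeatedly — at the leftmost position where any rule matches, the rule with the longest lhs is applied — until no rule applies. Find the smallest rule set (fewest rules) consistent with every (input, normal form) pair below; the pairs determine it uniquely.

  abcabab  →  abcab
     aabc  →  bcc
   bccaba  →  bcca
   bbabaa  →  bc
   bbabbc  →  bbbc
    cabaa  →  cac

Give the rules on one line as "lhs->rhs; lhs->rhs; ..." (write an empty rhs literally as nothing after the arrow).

aab->bc; ba->; baa->c

  | abcabab => abcab
  | aabc => bcc
  | bccaba => bcca
  | bbabaa => bbaa => bc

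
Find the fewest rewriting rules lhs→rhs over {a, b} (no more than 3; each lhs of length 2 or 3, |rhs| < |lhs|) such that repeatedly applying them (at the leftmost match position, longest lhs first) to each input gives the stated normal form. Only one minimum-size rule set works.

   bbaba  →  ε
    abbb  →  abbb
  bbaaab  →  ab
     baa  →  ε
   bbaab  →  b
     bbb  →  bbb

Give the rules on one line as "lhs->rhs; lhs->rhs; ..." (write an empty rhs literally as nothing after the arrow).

  | bbaba => baba => aba => aa => ε
  | abbb
  | bbaaab => baaab => aaab => ab
  | baa => aa => ε

aa->; ba->a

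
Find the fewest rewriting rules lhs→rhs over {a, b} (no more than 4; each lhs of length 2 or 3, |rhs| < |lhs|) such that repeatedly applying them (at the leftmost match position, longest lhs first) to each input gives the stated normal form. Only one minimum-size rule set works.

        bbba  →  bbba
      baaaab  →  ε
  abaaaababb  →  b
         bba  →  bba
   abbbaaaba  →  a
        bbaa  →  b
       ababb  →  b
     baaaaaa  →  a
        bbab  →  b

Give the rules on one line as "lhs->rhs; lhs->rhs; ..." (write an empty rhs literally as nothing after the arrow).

  | bbba
  | baaaab => aab => ab => ε
  | abaaaababb => aaaababb => aaababb => aababb => ababb => abb => b
  | bba

aa->a; ab->; baa->; bab->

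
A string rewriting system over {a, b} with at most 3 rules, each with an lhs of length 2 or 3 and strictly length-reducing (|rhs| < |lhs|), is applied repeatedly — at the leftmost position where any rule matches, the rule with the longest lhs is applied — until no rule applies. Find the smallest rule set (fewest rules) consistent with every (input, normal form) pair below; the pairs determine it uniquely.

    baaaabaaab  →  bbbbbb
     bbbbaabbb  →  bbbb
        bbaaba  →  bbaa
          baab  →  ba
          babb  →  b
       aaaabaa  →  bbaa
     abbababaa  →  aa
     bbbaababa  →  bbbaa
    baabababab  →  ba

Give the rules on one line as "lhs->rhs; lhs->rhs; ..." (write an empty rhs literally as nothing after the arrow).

  | baaaabaaab => bbbabaaab => bbbaaab => bbbbbb
  | bbbbaabbb => bbbbab => bbbb
  | bbaaba => bbaa
  | baab => ba

aaa->bb; ab->; abb->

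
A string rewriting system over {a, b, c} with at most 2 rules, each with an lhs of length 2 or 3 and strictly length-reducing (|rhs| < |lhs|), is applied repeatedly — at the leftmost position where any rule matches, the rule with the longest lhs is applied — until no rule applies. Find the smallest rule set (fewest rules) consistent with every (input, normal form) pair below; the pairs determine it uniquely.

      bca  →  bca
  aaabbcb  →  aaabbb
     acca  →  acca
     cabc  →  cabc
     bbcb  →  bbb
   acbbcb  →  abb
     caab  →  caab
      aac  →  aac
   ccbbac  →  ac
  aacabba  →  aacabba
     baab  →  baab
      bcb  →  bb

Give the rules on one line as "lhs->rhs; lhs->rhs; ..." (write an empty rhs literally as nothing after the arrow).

  | bca
  | aaabbcb => aaabbb
  | acca
  | cabc

bcb->bb; cb->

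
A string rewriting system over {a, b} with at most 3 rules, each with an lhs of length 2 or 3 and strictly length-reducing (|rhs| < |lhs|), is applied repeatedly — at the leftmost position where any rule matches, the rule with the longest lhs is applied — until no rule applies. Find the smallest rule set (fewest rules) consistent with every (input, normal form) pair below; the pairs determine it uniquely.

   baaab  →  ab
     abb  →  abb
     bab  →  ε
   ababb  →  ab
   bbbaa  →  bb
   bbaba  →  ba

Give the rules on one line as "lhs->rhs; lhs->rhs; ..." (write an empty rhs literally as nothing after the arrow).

  | baaab => ab
  | abb
  | bab => ε
  | ababb => ab

baa->; bab->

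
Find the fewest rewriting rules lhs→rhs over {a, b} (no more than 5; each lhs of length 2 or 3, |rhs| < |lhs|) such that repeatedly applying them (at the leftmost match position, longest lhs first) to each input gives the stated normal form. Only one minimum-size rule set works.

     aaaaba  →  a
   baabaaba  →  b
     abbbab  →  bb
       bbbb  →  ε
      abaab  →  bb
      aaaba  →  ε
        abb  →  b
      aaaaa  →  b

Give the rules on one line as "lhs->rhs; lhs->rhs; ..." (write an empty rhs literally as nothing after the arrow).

  | aaaaba => baaba => aba => a
  | baabaaba => abaaba => aaba => bba => b
  | abbbab => bbab => bb
  | bbbb => ab => ε

aa->b; ab->; ba->; bbb->a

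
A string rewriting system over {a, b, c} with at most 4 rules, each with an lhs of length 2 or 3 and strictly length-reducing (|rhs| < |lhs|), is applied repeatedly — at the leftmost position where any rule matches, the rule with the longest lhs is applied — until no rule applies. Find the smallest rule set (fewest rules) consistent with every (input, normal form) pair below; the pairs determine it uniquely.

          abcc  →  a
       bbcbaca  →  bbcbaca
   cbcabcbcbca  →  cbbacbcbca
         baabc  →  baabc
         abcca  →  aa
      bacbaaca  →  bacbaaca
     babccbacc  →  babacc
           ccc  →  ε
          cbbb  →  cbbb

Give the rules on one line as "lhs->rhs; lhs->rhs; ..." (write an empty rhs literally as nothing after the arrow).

  | abcc => a
  | bbcbaca
  | cbcabcbcbca => cbbacbcbca
  | baabc

bcc->; cab->ba; ccc->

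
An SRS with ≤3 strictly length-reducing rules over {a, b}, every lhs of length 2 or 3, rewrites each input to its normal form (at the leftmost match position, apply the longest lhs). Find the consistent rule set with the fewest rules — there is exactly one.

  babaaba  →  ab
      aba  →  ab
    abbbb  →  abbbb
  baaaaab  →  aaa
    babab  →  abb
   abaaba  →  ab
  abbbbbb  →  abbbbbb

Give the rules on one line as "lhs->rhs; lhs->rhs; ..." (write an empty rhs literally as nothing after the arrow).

aab->; aba->ab; ba->a

  | babaaba => abaaba => ababa => abba => aba => ab
  | aba => ab
  | abbbb
  | baaaaab => aaaaab => aaa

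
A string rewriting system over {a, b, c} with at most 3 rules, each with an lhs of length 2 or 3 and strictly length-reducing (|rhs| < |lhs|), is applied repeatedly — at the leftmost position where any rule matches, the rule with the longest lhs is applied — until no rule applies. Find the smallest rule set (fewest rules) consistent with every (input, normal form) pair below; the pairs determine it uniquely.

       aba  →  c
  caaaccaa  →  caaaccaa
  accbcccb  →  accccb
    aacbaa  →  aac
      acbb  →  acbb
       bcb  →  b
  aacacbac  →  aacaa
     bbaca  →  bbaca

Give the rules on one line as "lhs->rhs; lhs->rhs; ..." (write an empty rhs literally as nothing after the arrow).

aba->c; bc->; cba->ab

  | aba => c
  | caaaccaa
  | accbcccb => accccb
  | aacbaa => aaaba => aac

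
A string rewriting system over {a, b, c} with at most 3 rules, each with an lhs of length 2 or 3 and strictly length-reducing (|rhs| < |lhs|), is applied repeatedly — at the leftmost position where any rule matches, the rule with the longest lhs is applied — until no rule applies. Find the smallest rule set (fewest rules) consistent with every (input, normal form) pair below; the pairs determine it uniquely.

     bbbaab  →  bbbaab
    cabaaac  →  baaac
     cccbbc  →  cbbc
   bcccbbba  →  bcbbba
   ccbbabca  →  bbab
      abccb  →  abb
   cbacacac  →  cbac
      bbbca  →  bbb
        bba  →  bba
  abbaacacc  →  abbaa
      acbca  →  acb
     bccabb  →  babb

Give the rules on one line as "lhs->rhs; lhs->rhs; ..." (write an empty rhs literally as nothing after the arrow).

ca->; cc->

  | bbbaab
  | cabaaac => baaac
  | cccbbc => cbbc
  | bcccbbba => bcbbba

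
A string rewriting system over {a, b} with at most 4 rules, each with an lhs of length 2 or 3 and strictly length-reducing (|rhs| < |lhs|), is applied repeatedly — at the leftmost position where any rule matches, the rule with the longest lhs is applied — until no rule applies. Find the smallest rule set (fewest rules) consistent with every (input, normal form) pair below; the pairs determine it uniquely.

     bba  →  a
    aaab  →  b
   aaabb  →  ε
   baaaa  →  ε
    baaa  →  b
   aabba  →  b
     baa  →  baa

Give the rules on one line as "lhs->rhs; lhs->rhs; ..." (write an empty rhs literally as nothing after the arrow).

aaa->ab; ab->; aba->b; bb->

  | bba => a
  | aaab => abb => b
  | aaabb => abbb => bb => ε
  | baaaa => baba => bb => ε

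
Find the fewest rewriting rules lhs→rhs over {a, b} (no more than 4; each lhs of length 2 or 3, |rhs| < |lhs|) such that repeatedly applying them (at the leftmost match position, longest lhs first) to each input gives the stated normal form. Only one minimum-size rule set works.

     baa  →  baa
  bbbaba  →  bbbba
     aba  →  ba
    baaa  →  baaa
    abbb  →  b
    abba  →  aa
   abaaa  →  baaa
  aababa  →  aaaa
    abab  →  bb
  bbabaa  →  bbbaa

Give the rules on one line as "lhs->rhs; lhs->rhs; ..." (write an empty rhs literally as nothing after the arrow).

  | baa
  | bbbaba => bbbba
  | aba => ba
  | baaa

aab->aa; ab->b; abb->a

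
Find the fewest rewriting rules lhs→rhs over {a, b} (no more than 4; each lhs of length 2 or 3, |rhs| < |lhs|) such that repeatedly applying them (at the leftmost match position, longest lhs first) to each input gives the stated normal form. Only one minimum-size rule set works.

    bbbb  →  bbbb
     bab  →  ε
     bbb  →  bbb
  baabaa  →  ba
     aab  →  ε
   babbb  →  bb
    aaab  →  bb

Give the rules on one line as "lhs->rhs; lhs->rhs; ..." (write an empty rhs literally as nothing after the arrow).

  | bbbb
  | bab => ε
  | bbb
  | baabaa => baa => ba

aa->a; aaa->b; aab->; bab->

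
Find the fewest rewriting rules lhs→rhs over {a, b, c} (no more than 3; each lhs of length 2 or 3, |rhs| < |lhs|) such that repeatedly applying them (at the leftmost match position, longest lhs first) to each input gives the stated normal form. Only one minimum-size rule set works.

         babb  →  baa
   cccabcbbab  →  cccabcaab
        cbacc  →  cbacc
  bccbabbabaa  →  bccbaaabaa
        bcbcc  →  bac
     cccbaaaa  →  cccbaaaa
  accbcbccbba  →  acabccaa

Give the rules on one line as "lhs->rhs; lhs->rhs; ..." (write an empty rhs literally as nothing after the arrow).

bb->a; cbc->a

  | babb => baa
  | cccabcbbab => cccabcaab
  | cbacc
  | bccbabbabaa => bccbaaabaa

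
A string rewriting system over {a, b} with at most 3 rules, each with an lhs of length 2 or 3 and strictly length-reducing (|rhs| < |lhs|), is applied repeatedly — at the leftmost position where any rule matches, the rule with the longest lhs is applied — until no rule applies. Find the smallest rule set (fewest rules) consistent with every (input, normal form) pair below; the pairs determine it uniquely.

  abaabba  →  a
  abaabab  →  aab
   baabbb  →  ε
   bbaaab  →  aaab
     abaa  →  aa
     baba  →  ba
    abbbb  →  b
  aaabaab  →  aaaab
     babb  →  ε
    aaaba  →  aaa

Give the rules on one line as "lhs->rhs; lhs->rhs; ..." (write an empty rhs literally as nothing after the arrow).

aba->a; abb->b; bb->

  | abaabba => aabba => aba => a
  | abaabab => aabab => aab
  | baabbb => babb => bb => ε
  | bbaaab => aaab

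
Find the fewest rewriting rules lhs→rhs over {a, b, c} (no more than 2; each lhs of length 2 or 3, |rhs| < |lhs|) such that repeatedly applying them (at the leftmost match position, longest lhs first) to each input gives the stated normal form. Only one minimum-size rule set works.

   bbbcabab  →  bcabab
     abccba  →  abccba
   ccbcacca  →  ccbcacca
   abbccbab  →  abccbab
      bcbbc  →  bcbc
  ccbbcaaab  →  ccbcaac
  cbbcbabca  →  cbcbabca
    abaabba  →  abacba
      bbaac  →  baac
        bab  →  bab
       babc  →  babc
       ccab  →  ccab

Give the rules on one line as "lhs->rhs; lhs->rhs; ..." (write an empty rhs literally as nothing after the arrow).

  | bbbcabab => bbcabab => bcabab
  | abccba
  | ccbcacca
  | abbccbab => abccbab

aab->ac; bb->b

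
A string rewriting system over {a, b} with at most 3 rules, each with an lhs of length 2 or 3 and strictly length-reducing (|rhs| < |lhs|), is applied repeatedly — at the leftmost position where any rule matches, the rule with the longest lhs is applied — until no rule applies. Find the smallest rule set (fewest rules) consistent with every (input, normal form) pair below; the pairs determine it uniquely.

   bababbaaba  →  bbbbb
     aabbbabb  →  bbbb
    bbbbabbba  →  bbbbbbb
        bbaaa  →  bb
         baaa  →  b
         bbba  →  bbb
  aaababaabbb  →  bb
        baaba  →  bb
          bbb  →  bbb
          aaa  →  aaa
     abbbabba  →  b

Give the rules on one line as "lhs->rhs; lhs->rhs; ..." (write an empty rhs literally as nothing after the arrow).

aab->; ab->a; ba->b

  | bababbaaba => bbabbaaba => bbbbaaba => bbbbaba => bbbbba => bbbbb
  | aabbbabb => bbabb => bbbb
  | bbbbabbba => bbbbbbba => bbbbbbb
  | bbaaa => bbaa => bba => bb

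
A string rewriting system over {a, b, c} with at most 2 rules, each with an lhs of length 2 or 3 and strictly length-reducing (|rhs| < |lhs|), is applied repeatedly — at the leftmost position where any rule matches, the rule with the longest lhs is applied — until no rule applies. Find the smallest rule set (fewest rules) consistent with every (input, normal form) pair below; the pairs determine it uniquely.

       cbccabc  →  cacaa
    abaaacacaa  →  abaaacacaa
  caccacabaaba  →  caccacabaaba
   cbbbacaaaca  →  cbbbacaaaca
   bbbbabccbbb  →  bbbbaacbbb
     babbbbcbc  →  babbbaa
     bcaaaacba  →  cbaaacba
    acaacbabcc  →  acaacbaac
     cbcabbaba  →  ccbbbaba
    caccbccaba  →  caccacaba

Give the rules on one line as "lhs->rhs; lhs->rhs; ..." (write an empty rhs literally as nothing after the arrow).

bc->a; bca->cb

  | cbccabc => cacabc => cacaa
  | abaaacacaa
  | caccacabaaba
  | cbbbacaaaca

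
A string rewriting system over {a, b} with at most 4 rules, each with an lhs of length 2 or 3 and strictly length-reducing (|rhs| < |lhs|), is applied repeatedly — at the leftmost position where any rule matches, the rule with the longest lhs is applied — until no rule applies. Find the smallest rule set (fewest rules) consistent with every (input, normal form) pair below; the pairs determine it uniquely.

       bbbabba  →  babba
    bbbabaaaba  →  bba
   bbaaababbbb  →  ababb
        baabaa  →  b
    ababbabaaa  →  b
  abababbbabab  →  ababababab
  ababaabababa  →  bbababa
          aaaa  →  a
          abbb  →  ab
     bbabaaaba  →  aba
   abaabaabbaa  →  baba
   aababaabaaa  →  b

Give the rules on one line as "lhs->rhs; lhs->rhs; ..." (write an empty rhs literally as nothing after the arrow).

  | bbbabba => babba
  | bbbabaaaba => babaaaba => baaaba => aaba => bba
  | bbaaababbbb => baababbbb => ababbbb => ababb
  | baabaa => abaa => aa => b

aa->b; baa->a; bbb->b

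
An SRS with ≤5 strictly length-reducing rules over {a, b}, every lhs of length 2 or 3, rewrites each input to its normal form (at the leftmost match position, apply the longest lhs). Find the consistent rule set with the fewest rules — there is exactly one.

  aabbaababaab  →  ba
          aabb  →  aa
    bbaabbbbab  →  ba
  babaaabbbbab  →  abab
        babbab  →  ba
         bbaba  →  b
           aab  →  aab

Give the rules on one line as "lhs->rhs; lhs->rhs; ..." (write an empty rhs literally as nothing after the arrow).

  | aabbaababaab => aabababaab => aababaabb => aabaabbb => aaabbbb => babbbb => babb => ba
  | aabb => aa
  | bbaabbbbab => babbbbab => babbab => babb => ba
  | babaaabbbbab => baababbbbab => abbabbbbab => abbbbbab => abbbab => abab

aaa->ba; baa->ab; bb->; bba->b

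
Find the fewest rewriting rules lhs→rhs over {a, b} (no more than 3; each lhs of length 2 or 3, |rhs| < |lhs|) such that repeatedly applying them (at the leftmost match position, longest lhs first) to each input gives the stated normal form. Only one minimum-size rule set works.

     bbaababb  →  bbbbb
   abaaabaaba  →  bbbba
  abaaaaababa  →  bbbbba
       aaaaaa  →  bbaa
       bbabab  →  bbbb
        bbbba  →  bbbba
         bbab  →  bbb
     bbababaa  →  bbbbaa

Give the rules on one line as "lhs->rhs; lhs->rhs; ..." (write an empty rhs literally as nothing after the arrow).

  | bbaababb => bbababb => bbbabb => bbbbb
  | abaaabaaba => baaabaaba => bbabaaba => bbbaaba => bbbaba => bbbba
  | abaaaaababa => baaaaababa => bbaaababa => bbbababa => bbbbaba => bbbbba
  | aaaaaa => baaaa => bbaa

aaa->ba; ab->b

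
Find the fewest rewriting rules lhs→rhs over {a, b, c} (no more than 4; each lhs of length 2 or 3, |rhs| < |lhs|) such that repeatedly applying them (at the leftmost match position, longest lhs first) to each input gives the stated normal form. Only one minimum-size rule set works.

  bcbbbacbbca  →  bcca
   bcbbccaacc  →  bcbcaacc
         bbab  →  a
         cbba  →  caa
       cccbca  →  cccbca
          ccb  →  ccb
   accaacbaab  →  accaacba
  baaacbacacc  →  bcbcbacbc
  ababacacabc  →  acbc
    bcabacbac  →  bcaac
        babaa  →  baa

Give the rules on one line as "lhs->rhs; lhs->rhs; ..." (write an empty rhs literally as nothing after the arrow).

aaa->cb; ab->; bb->a; cac->cb

  | bcbbbacbbca => bcabacbbca => bcacbbca => bcbbbca => bcabca => bcca
  | bcbbccaacc => bcaccaacc => bcbcaacc
  | bbab => aab => a
  | cbba => caa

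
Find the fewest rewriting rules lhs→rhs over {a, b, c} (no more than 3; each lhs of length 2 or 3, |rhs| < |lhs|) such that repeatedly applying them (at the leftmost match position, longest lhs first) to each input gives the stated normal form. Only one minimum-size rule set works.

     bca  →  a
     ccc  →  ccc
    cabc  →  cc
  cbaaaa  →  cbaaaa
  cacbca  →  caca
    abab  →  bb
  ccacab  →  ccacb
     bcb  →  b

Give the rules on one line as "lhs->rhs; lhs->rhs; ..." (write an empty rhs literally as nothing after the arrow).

  | bca => a
  | ccc
  | cabc => cc
  | cbaaaa

ab->b; abc->c; bc->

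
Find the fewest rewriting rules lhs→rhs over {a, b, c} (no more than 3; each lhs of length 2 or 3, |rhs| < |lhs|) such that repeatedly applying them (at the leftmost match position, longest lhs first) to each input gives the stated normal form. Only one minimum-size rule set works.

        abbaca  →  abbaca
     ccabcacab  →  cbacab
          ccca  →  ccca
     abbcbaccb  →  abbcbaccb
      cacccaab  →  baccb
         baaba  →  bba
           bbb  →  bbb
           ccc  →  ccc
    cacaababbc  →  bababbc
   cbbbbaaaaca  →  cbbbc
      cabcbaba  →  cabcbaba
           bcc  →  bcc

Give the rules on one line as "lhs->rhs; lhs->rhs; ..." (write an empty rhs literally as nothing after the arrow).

  | abbaca
  | ccabcacab => ccaccab => cbacab
  | ccca
  | abbcbaccb

aa->; bca->c; cac->ba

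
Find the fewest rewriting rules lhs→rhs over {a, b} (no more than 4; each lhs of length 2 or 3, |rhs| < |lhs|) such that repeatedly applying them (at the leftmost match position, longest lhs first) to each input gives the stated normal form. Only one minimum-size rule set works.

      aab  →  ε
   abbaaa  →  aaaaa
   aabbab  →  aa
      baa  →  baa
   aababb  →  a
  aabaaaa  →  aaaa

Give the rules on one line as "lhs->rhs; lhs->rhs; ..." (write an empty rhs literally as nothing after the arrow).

  | aab => ε
  | abbaaa => aaaaa
  | aabbab => bab => aa
  | baa

aab->; bab->aa; bb->; bba->aa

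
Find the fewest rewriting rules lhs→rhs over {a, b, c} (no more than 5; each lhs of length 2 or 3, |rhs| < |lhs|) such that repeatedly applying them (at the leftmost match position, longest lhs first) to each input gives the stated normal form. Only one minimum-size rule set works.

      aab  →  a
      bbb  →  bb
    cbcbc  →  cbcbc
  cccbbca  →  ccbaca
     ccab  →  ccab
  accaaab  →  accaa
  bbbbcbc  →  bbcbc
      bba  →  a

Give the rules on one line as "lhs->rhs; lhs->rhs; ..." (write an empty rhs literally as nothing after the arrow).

aab->a; bba->a; bbb->bb; cbb->ba

  | aab => a
  | bbb => bb
  | cbcbc
  | cccbbca => ccbaca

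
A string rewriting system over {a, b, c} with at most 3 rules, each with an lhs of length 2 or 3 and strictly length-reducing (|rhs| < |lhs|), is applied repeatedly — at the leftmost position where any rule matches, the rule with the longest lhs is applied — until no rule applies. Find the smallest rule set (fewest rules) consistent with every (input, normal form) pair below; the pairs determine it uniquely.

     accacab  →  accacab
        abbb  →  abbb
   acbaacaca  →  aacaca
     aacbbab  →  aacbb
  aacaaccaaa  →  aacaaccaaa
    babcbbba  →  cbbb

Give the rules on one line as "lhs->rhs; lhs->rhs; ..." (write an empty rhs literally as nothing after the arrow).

  | accacab
  | abbb
  | acbaacaca => aacaca
  | aacbbab => aacbcb => aacbb

ba->c; bc->b; cba->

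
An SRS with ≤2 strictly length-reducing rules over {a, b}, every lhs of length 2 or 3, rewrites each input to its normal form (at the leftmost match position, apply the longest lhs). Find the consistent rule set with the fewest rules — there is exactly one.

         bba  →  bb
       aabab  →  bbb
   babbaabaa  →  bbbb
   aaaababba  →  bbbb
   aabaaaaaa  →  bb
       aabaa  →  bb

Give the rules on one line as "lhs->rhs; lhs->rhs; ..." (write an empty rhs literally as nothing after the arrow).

  | bba => bb
  | aabab => bbab => bbb
  | babbaabaa => bbbaabaa => bbbabaa => bbbbaa => bbbba => bbbb
  | aaaababba => baababba => bababba => bbabba => bbbba => bbbb

aa->b; ba->b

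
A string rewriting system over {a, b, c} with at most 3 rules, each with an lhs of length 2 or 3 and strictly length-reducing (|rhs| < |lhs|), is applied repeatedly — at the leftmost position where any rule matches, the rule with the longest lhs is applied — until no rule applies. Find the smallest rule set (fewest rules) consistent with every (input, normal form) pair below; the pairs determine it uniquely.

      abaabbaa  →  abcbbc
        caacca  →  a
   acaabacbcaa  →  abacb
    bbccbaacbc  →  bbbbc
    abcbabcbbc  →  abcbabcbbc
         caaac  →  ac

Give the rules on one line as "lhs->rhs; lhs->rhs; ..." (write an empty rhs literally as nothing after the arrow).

aa->c; cc->

  | abaabbaa => abcbbaa => abcbbc
  | caacca => cccca => cca => a
  | acaabacbcaa => accbacbcaa => abacbcaa => abacbcc => abacb
  | bbccbaacbc => bbbaacbc => bbbccbc => bbbbc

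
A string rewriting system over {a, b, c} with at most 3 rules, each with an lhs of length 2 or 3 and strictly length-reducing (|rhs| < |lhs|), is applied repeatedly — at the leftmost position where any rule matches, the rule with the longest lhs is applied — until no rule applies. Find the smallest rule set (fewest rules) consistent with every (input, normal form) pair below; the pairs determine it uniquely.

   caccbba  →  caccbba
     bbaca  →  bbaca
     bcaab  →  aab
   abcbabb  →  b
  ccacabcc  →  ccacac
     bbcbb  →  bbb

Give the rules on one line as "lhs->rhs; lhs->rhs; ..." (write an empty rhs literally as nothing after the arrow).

abb->b; bc->

  | caccbba
  | bbaca
  | bcaab => aab
  | abcbabb => ababb => abb => b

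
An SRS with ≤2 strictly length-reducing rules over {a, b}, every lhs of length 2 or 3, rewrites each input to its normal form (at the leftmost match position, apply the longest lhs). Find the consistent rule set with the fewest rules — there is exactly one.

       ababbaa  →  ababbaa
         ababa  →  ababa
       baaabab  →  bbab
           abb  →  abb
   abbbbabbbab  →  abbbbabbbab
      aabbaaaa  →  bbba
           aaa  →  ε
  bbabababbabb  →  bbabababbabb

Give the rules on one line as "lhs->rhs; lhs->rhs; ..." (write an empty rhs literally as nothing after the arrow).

  | ababbaa
  | ababa
  | baaabab => bbab
  | abb

aaa->; aab->bb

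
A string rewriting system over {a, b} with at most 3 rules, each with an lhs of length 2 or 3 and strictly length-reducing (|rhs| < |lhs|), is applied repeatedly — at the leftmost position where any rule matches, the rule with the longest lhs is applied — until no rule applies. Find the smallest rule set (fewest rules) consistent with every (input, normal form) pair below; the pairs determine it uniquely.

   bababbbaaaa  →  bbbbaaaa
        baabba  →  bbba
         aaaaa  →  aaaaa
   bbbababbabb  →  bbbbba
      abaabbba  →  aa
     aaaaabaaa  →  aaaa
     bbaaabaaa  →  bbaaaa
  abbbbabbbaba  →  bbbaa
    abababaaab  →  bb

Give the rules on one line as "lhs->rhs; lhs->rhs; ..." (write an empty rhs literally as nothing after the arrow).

  | bababbbaaaa => baabbbaaaa => bbbbaaaa
  | baabba => bbba
  | aaaaa
  | bbbababbabb => bbbaabbabb => bbbbbabb => bbbbbab => bbbbba

aab->b; ab->a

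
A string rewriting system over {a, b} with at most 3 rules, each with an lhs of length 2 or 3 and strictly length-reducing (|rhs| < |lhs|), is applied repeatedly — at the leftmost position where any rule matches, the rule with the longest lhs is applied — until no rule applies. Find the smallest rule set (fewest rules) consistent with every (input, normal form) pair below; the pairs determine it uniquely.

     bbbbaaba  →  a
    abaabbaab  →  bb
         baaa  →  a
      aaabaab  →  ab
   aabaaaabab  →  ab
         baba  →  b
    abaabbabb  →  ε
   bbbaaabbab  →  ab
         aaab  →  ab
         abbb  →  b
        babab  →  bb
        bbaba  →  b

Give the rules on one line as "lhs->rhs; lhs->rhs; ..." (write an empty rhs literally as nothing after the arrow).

  | bbbbaaba => bbbaaba => bbaaba => baaba => aaba => bba => ba => a
  | abaabbaab => aaabbaab => babbaab => abbaab => aab => bb
  | baaa => aaa => ba => a
  | aaabaab => babaab => abaab => aaab => bab => ab

aa->b; abb->; ba->a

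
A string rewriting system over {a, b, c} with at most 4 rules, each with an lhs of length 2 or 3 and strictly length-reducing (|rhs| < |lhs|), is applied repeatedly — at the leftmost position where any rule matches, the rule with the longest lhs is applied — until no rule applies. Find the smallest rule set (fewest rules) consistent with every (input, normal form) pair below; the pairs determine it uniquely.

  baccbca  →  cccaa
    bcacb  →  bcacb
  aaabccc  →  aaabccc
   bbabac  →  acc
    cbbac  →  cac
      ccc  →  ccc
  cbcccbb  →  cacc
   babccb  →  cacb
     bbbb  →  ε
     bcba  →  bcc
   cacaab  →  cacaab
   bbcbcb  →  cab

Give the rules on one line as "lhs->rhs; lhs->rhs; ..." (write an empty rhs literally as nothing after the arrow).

  | baccbca => cccbca => cccaa
  | bcacb
  | aaabccc
  | bbabac => abac => acc

ba->c; bb->; cbc->ca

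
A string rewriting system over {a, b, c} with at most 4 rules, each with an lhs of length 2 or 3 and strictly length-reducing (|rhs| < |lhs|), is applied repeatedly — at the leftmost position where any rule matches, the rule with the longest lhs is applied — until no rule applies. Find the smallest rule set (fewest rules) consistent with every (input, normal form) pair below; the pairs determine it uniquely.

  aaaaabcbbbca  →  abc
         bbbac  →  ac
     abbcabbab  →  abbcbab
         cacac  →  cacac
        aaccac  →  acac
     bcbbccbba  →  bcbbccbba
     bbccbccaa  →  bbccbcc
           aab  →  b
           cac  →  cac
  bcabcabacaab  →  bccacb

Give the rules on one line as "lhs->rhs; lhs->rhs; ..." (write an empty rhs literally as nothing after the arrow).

aa->; aac->a; bbb->aa; cab->c

  | aaaaabcbbbca => aaabcbbbca => abcbbbca => abcaaca => abcaa => abc
  | bbbac => aaac => ac
  | abbcabbab => abbcbab
  | cacac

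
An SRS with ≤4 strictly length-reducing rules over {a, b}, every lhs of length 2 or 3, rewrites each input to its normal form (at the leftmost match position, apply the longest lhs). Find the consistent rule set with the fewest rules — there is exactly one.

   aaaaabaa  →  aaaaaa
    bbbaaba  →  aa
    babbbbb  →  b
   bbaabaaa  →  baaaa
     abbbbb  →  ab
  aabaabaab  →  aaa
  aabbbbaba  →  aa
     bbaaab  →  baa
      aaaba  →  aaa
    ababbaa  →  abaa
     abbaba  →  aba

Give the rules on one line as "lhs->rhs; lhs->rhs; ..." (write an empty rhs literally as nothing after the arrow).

  | aaaaabaa => aaaaaa
  | bbbaaba => aaba => aa
  | babbbbb => bbbbb => bb => b
  | bbaabaaa => baabaaa => baaaa

aab->a; bab->b; bb->b; bbb->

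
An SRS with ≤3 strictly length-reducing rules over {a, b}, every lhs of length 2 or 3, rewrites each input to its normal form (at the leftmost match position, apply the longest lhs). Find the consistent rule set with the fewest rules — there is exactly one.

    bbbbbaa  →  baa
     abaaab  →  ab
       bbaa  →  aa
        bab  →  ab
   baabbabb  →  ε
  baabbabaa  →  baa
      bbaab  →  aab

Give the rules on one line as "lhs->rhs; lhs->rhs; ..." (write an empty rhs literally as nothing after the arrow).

  | bbbbbaa => bbbaa => baa
  | abaaab => abbb => ab
  | bbaa => aa
  | bab => ab

aaa->b; bab->ab; bb->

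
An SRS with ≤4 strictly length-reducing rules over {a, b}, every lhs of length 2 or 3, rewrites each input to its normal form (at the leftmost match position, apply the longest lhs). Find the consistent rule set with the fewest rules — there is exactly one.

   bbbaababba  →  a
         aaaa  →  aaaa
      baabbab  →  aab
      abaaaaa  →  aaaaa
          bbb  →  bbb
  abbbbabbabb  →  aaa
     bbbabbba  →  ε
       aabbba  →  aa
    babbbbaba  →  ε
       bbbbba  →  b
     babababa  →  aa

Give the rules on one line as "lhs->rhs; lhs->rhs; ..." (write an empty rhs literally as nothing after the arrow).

abb->a; ba->; bab->; bba->ab

  | bbbaababba => babababba => ababba => aba => a
  | aaaa
  | baabbab => abbab => aab
  | abaaaaa => aaaaa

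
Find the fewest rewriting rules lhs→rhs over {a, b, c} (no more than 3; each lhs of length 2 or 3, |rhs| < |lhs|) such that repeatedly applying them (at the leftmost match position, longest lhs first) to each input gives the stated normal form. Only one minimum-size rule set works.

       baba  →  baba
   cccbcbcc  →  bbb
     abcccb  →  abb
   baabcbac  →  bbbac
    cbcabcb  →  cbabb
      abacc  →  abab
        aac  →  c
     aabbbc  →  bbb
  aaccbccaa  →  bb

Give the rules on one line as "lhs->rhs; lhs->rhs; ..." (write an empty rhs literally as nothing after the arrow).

aa->; bc->b; cc->b

  | baba
  | cccbcbcc => bcbcbcc => bbcbcc => bbbcc => bbbc => bbb
  | abcccb => abccb => abcb => abb
  | baabcbac => bbcbac => bbbac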